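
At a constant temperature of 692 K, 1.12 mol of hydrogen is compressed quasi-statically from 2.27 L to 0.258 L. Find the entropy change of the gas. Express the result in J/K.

For an isothermal ideal gas ΔS_gas = nR ln(V₂/V₁) = 1.12 × 8.314 × ln(0.258/2.27) = -20.2 J/K.

ΔS_gas = -20.2 J/K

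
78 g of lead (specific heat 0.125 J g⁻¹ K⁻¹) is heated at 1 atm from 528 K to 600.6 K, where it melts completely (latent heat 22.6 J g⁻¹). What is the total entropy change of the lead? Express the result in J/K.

Warming step: ΔS₁ = m c ln(T_tr/T_i) = 78 × 0.125 × ln(600.6/528) = 1.256 J/K.
Phase change: ΔS₂ = +mL/T_tr = 78 × 22.6 / 600.6 = 2.935 J/K.
ΔS_total = (1.256) + (2.935) = 4.19 J/K.

ΔS = 4.19 J/K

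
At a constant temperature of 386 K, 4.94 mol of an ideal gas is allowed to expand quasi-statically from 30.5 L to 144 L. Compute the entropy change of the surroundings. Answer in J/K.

For an isothermal ideal gas ΔS_gas = nR ln(V₂/V₁) = 4.94 × 8.314 × ln(144/30.5) = 63.7 J/K.
The process is reversible, so ΔS_surr = −ΔS_gas = -63.7 J/K and ΔS_universe = 0.

ΔS_surr = -63.7 J/K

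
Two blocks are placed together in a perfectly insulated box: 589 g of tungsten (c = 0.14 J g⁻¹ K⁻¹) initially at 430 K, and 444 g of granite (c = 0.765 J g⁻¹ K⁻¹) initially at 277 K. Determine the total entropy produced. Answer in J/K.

Energy balance: T_f = (m₁c₁T₁ + m₂c₂T₂)/(m₁c₁ + m₂c₂) = 306.89 K.
ΔS₁ = m₁c₁ ln(T_f/T₁) = 82.46 × ln(306.89/430) = -27.81 J/K.
ΔS₂ = m₂c₂ ln(T_f/T₂) = 339.66 × ln(306.89/277) = 34.8 J/K.
ΔS_total = -27.81 + 34.8 = 6.99 J/K.

ΔS_total = 6.99 J/K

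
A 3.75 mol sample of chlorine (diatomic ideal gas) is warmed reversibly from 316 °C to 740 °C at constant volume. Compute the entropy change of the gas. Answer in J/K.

ΔS = 42.3 J/K

In kelvin: T₁ = 589.15 K, T₂ = 1013.15 K. At constant volume, ΔS = nC_V ln(T₂/T₁) with C_V = 5R/2 = 20.79 J mol⁻¹ K⁻¹.
ΔS = 3.75 × 20.79 × ln(1013.15/589.15) = 42.3 J/K.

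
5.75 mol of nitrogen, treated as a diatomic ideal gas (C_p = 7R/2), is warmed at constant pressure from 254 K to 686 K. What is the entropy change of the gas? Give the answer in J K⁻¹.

At constant pressure, ΔS = nC_p ln(T₂/T₁) with C_p = 7R/2 = 29.1 J mol⁻¹ K⁻¹.
ΔS = 5.75 × 29.1 × ln(686/254) = 166 J/K.

ΔS = 166 J/K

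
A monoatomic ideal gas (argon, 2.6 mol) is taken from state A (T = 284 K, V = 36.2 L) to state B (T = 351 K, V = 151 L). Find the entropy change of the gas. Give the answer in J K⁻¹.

Entropy is a state function: ΔS = nC_V ln(T₂/T₁) + nR ln(V₂/V₁), with C_V = 3R/2 = 12.47 J mol⁻¹ K⁻¹ for a monoatomic ideal gas.
ΔS = 2.6 × [12.47 × ln(351/284) + 8.314 × ln(151/36.2)] = 37.7 J/K.

ΔS = 37.7 J/K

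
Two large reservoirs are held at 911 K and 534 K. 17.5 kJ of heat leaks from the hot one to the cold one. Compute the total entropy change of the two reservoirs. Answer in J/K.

ΔS_hot = −Q/T_H = −17500/911 = -19.21 J/K and ΔS_cold = +Q/T_C = 17500/534 = 32.77 J/K.
ΔS_total = -19.21 + 32.77 = 13.6 J/K, positive as the second law requires.

ΔS_total = 13.6 J/K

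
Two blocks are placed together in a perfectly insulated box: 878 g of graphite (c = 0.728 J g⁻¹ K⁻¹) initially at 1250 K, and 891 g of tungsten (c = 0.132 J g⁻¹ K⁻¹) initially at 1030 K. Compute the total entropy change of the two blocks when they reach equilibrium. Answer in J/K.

Energy balance: T_f = (m₁c₁T₁ + m₂c₂T₂)/(m₁c₁ + m₂c₂) = 1215.8 K.
ΔS₁ = m₁c₁ ln(T_f/T₁) = 639.184 × ln(1215.8/1250) = -17.73 J/K.
ΔS₂ = m₂c₂ ln(T_f/T₂) = 117.612 × ln(1215.8/1030) = 19.51 J/K.
ΔS_total = -17.73 + 19.51 = 1.78 J/K.

ΔS_total = 1.78 J/K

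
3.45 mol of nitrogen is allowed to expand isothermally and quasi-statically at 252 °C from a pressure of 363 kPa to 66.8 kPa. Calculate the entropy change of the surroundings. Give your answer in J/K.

For an isothermal ideal gas ΔS_gas = nR ln(P₁/P₂) = 3.45 × 8.314 × ln(363/66.8) = 48.6 J/K.
The process is reversible, so ΔS_surr = −ΔS_gas = -48.6 J/K and ΔS_universe = 0.

ΔS_surr = -48.6 J/K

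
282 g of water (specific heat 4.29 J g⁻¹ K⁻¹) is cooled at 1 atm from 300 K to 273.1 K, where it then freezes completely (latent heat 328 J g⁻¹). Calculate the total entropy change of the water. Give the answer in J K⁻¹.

ΔS = -452 J/K

Cooling step: ΔS₁ = m c ln(T_tr/T_i) = 282 × 4.29 × ln(273.1/300) = -113.7 J/K.
Phase change: ΔS₂ = −mL/T_tr = −282 × 328 / 273.1 = -338.7 J/K.
ΔS_total = (-113.7) + (-338.7) = -452 J/K.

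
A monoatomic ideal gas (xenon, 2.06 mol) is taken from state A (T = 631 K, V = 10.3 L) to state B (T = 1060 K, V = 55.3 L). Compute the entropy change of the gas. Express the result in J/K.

Entropy is a state function: ΔS = nC_V ln(T₂/T₁) + nR ln(V₂/V₁), with C_V = 3R/2 = 12.47 J mol⁻¹ K⁻¹ for a monoatomic ideal gas.
ΔS = 2.06 × [12.47 × ln(1060/631) + 8.314 × ln(55.3/10.3)] = 42.1 J/K.

ΔS = 42.1 J/K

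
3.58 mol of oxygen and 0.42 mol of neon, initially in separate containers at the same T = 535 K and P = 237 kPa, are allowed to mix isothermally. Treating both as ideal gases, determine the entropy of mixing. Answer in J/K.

Mole fractions: x_A = 3.58/4 = 0.895, x_B = 0.105.
ΔS_mix = −R(n_A ln x_A + n_B ln x_B) = −8.314 × (3.58 ln 0.895 + 0.42 ln 0.105) = 11.2 J/K.

ΔS_mix = 11.2 J/K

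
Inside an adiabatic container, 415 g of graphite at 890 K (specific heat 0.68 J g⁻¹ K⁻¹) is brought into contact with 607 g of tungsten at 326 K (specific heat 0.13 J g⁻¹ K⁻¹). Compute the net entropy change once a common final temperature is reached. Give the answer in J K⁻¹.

ΔS_total = 25.4 J/K

Energy balance: T_f = (m₁c₁T₁ + m₂c₂T₂)/(m₁c₁ + m₂c₂) = 766.75 K.
ΔS₁ = m₁c₁ ln(T_f/T₁) = 282.2 × ln(766.75/890) = -42.06 J/K.
ΔS₂ = m₂c₂ ln(T_f/T₂) = 78.91 × ln(766.75/326) = 67.49 J/K.
ΔS_total = -42.06 + 67.49 = 25.4 J/K.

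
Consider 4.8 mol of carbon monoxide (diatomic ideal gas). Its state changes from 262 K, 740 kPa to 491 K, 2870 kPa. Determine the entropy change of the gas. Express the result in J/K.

ΔS = nC_p ln(T₂/T₁) − nR ln(P₂/P₁), with C_p = 7R/2 = 29.1 J mol⁻¹ K⁻¹ for a diatomic ideal gas.
ΔS = 4.8 × [29.1 × ln(491/262) − 8.314 × ln(2870/740)] = 33.6 J/K.

ΔS = 33.6 J/K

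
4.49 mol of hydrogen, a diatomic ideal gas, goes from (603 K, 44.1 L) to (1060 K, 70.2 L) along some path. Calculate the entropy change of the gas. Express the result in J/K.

ΔS = 70 J/K

Entropy is a state function: ΔS = nC_V ln(T₂/T₁) + nR ln(V₂/V₁), with C_V = 5R/2 = 20.79 J mol⁻¹ K⁻¹ for a diatomic ideal gas.
ΔS = 4.49 × [20.79 × ln(1060/603) + 8.314 × ln(70.2/44.1)] = 70 J/K.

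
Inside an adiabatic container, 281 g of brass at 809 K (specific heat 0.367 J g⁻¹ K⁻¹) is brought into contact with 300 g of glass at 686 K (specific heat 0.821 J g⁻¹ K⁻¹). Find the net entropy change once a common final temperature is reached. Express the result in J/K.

ΔS_total = 1.01 J/K

Energy balance: T_f = (m₁c₁T₁ + m₂c₂T₂)/(m₁c₁ + m₂c₂) = 722.3 K.
ΔS₁ = m₁c₁ ln(T_f/T₁) = 103.127 × ln(722.3/809) = -11.69 J/K.
ΔS₂ = m₂c₂ ln(T_f/T₂) = 246.3 × ln(722.3/686) = 12.7 J/K.
ΔS_total = -11.69 + 12.7 = 1.01 J/K.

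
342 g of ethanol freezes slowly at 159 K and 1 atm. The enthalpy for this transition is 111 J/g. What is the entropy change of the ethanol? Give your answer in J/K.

Heat released by the substance: Q = −mL = −342 × 111 = −37962 J.
At constant T, ΔS = Q_rev/T = −37962 / 159 = -239 J/K.

ΔS = -239 J/K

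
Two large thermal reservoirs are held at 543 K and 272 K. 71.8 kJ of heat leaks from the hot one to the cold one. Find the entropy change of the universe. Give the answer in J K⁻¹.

ΔS_hot = −Q/T_H = −71800/543 = -132.2 J/K and ΔS_cold = +Q/T_C = 71800/272 = 264 J/K.
ΔS_total = -132.2 + 264 = 132 J/K, positive as the second law requires.

ΔS_total = 132 J/K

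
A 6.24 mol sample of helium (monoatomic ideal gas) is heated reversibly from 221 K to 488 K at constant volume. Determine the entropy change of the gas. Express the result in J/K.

At constant volume, ΔS = nC_V ln(T₂/T₁) with C_V = 3R/2 = 12.47 J mol⁻¹ K⁻¹.
ΔS = 6.24 × 12.47 × ln(488/221) = 61.6 J/K.

ΔS = 61.6 J/K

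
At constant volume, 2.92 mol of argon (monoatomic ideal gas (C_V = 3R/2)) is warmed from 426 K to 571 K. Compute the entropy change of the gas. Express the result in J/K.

ΔS = 10.7 J/K

At constant volume, ΔS = nC_V ln(T₂/T₁) with C_V = 3R/2 = 12.47 J mol⁻¹ K⁻¹.
ΔS = 2.92 × 12.47 × ln(571/426) = 10.7 J/K.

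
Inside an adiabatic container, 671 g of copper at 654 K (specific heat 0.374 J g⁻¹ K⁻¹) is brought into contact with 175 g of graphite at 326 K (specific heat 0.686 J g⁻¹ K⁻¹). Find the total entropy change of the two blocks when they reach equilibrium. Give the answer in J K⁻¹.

ΔS_total = 17.9 J/K

Energy balance: T_f = (m₁c₁T₁ + m₂c₂T₂)/(m₁c₁ + m₂c₂) = 547.87 K.
ΔS₁ = m₁c₁ ln(T_f/T₁) = 250.954 × ln(547.87/654) = -44.44 J/K.
ΔS₂ = m₂c₂ ln(T_f/T₂) = 120.05 × ln(547.87/326) = 62.32 J/K.
ΔS_total = -44.44 + 62.32 = 17.9 J/K.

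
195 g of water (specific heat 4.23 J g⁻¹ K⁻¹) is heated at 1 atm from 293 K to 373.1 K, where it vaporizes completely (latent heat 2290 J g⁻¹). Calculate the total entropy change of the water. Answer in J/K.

Warming step: ΔS₁ = m c ln(T_tr/T_i) = 195 × 4.23 × ln(373.1/293) = 199.3 J/K.
Phase change: ΔS₂ = +mL/T_tr = 195 × 2290 / 373.1 = 1197 J/K.
ΔS_total = (199.3) + (1197) = 1400 J/K.

ΔS = 1400 J/K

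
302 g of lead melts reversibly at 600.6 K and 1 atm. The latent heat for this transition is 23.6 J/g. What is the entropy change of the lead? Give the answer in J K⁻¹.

ΔS = 11.9 J/K

Heat absorbed by the substance: Q = mL = 302 × 23.6 = 7127.2 J.
At constant T, ΔS = Q_rev/T = 7127.2 / 600.6 = 11.9 J/K.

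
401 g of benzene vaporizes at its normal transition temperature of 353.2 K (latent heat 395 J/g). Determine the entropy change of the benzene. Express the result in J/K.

Heat absorbed by the substance: Q = mL = 401 × 395 = 158395 J.
At constant T, ΔS = Q_rev/T = 158395 / 353.2 = 448 J/K.

ΔS = 448 J/K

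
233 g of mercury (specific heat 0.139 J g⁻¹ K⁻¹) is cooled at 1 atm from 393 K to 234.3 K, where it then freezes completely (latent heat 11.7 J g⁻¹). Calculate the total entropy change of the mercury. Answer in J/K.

Cooling step: ΔS₁ = m c ln(T_tr/T_i) = 233 × 0.139 × ln(234.3/393) = -16.75 J/K.
Phase change: ΔS₂ = −mL/T_tr = −233 × 11.7 / 234.3 = -11.64 J/K.
ΔS_total = (-16.75) + (-11.64) = -28.4 J/K.

ΔS = -28.4 J/K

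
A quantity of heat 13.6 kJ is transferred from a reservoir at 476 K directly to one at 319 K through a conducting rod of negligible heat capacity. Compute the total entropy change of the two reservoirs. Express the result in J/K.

ΔS_total = 14.1 J/K

ΔS_hot = −Q/T_H = −13600/476 = -28.57 J/K and ΔS_cold = +Q/T_C = 13600/319 = 42.63 J/K.
ΔS_total = -28.57 + 42.63 = 14.1 J/K, positive as the second law requires.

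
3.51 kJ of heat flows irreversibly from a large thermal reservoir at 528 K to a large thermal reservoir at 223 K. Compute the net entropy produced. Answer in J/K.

ΔS_total = 9.09 J/K

ΔS_hot = −Q/T_H = −3510/528 = -6.648 J/K and ΔS_cold = +Q/T_C = 3510/223 = 15.74 J/K.
ΔS_total = -6.648 + 15.74 = 9.09 J/K, positive as the second law requires.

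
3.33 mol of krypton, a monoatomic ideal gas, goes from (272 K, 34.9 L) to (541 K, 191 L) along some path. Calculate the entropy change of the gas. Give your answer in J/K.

Entropy is a state function: ΔS = nC_V ln(T₂/T₁) + nR ln(V₂/V₁), with C_V = 3R/2 = 12.47 J mol⁻¹ K⁻¹ for a monoatomic ideal gas.
ΔS = 3.33 × [12.47 × ln(541/272) + 8.314 × ln(191/34.9)] = 75.6 J/K.

ΔS = 75.6 J/K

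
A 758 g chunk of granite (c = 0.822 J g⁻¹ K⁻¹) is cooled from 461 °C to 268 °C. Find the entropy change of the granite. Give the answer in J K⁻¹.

In kelvin: T₁ = 734.15 K, T₂ = 541.15 K. ΔS = ∫dQ_rev/T = m c ln(T₂/T₁) = 758 × 0.822 × ln(541.15/734.15) = -190 J/K.

ΔS = -190 J/K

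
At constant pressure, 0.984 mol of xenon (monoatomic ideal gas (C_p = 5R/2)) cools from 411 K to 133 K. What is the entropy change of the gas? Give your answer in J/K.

ΔS = -23.1 J/K

At constant pressure, ΔS = nC_p ln(T₂/T₁) with C_p = 5R/2 = 20.79 J mol⁻¹ K⁻¹.
ΔS = 0.984 × 20.79 × ln(133/411) = -23.1 J/K.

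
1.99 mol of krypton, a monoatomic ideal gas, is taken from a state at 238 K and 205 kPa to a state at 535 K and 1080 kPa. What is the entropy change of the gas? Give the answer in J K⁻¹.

ΔS = 6.01 J/K

ΔS = nC_p ln(T₂/T₁) − nR ln(P₂/P₁), with C_p = 5R/2 = 20.79 J mol⁻¹ K⁻¹ for a monoatomic ideal gas.
ΔS = 1.99 × [20.79 × ln(535/238) − 8.314 × ln(1080/205)] = 6.01 J/K.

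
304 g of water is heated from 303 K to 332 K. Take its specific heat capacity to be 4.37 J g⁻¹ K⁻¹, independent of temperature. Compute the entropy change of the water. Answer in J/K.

ΔS = ∫dQ_rev/T = m c ln(T₂/T₁) = 304 × 4.37 × ln(332/303) = 121 J/K.

ΔS = 121 J/K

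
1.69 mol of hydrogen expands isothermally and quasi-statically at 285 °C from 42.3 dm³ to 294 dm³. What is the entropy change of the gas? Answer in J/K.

For an isothermal ideal gas ΔS_gas = nR ln(V₂/V₁) = 1.69 × 8.314 × ln(294/42.3) = 27.2 J/K.

ΔS_gas = 27.2 J/K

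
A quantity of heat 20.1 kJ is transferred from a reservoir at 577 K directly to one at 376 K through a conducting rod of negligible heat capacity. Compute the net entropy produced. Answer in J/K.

ΔS_total = 18.6 J/K

ΔS_hot = −Q/T_H = −20100/577 = -34.84 J/K and ΔS_cold = +Q/T_C = 20100/376 = 53.46 J/K.
ΔS_total = -34.84 + 53.46 = 18.6 J/K, positive as the second law requires.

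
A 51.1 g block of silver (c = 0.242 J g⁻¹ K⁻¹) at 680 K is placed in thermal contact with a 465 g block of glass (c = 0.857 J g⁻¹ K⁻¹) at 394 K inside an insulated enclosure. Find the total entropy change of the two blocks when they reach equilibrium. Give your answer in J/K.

Energy balance: T_f = (m₁c₁T₁ + m₂c₂T₂)/(m₁c₁ + m₂c₂) = 402.61 K.
ΔS₁ = m₁c₁ ln(T_f/T₁) = 12.3662 × ln(402.61/680) = -6.481 J/K.
ΔS₂ = m₂c₂ ln(T_f/T₂) = 398.505 × ln(402.61/394) = 8.613 J/K.
ΔS_total = -6.481 + 8.613 = 2.13 J/K.

ΔS_total = 2.13 J/K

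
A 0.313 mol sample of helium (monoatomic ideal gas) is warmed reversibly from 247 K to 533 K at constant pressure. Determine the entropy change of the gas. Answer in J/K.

At constant pressure, ΔS = nC_p ln(T₂/T₁) with C_p = 5R/2 = 20.79 J mol⁻¹ K⁻¹.
ΔS = 0.313 × 20.79 × ln(533/247) = 5 J/K.

ΔS = 5 J/K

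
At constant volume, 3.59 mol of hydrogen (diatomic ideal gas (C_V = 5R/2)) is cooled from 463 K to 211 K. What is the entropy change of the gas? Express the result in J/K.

At constant volume, ΔS = nC_V ln(T₂/T₁) with C_V = 5R/2 = 20.79 J mol⁻¹ K⁻¹.
ΔS = 3.59 × 20.79 × ln(211/463) = -58.6 J/K.

ΔS = -58.6 J/K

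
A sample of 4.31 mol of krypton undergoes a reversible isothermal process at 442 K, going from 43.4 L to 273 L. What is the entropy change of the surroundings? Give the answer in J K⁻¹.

ΔS_surr = -65.9 J/K

For an isothermal ideal gas ΔS_gas = nR ln(V₂/V₁) = 4.31 × 8.314 × ln(273/43.4) = 65.9 J/K.
The process is reversible, so ΔS_surr = −ΔS_gas = -65.9 J/K and ΔS_universe = 0.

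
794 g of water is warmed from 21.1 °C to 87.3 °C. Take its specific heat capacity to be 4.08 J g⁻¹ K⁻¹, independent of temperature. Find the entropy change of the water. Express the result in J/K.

ΔS = 657 J/K

In kelvin: T₁ = 294.25 K, T₂ = 360.45 K. ΔS = ∫dQ_rev/T = m c ln(T₂/T₁) = 794 × 4.08 × ln(360.45/294.25) = 657 J/K.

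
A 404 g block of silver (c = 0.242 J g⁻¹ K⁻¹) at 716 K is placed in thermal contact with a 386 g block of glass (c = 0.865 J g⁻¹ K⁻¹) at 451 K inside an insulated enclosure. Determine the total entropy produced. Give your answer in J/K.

Energy balance: T_f = (m₁c₁T₁ + m₂c₂T₂)/(m₁c₁ + m₂c₂) = 511.02 K.
ΔS₁ = m₁c₁ ln(T_f/T₁) = 97.768 × ln(511.02/716) = -32.974 J/K.
ΔS₂ = m₂c₂ ln(T_f/T₂) = 333.89 × ln(511.02/451) = 41.717 J/K.
ΔS_total = -32.974 + 41.717 = 8.74 J/K.

ΔS_total = 8.74 J/K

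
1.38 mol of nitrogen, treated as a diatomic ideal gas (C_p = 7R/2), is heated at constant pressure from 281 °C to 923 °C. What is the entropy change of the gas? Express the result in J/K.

ΔS = 30.9 J/K

In kelvin: T₁ = 554.15 K, T₂ = 1196.15 K. At constant pressure, ΔS = nC_p ln(T₂/T₁) with C_p = 7R/2 = 29.1 J mol⁻¹ K⁻¹.
ΔS = 1.38 × 29.1 × ln(1196.15/554.15) = 30.9 J/K.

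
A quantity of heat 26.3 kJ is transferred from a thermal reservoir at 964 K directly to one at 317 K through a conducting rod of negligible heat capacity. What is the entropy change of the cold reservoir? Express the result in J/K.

The cold reservoir gains heat Q, so ΔS_cold = +Q/T_C = 26300/317 = 83 J/K.

ΔS_cold = 83 J/K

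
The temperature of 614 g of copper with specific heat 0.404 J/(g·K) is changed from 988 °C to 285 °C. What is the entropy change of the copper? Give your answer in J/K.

ΔS = -202 J/K

In kelvin: T₁ = 1261.15 K, T₂ = 558.15 K. ΔS = ∫dQ_rev/T = m c ln(T₂/T₁) = 614 × 0.404 × ln(558.15/1261.15) = -202 J/K.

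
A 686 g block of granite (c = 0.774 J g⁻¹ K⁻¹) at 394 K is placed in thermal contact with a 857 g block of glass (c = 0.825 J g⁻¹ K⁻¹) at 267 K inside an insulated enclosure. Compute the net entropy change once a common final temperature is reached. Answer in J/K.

ΔS_total = 23.2 J/K

Energy balance: T_f = (m₁c₁T₁ + m₂c₂T₂)/(m₁c₁ + m₂c₂) = 321.47 K.
ΔS₁ = m₁c₁ ln(T_f/T₁) = 530.964 × ln(321.47/394) = -108.02 J/K.
ΔS₂ = m₂c₂ ln(T_f/T₂) = 707.025 × ln(321.47/267) = 131.26 J/K.
ΔS_total = -108.02 + 131.26 = 23.2 J/K.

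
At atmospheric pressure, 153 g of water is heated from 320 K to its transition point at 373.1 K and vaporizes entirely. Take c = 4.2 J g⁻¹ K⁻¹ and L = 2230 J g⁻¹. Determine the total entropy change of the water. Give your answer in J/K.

Warming step: ΔS₁ = m c ln(T_tr/T_i) = 153 × 4.2 × ln(373.1/320) = 98.66 J/K.
Phase change: ΔS₂ = +mL/T_tr = 153 × 2230 / 373.1 = 914.5 J/K.
ΔS_total = (98.66) + (914.5) = 1010 J/K.

ΔS = 1010 J/K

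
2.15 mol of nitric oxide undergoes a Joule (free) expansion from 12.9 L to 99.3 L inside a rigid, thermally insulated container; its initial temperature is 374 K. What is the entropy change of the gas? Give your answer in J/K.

No heat is exchanged and no work is done, so the ideal-gas temperature stays constant.
Entropy is a state function; using a reversible isothermal path, ΔS_gas = nR ln(V₂/V₁) = 2.15 × 8.314 × ln(99.3/12.9) = 36.5 J/K.

ΔS_gas = 36.5 J/K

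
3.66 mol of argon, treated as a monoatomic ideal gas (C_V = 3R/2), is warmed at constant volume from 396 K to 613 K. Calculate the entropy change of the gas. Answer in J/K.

ΔS = 19.9 J/K

At constant volume, ΔS = nC_V ln(T₂/T₁) with C_V = 3R/2 = 12.47 J mol⁻¹ K⁻¹.
ΔS = 3.66 × 12.47 × ln(613/396) = 19.9 J/K.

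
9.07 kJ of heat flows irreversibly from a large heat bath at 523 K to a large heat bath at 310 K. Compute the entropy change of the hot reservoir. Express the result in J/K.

The hot reservoir loses heat Q, so ΔS_hot = −Q/T_H = −9070/523 = -17.3 J/K.

ΔS_hot = -17.3 J/K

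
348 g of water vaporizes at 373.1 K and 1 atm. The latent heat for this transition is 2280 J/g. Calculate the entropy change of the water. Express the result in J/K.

ΔS = 2130 J/K

Heat absorbed by the substance: Q = mL = 348 × 2280 = 793440 J.
At constant T, ΔS = Q_rev/T = 793440 / 373.1 = 2130 J/K.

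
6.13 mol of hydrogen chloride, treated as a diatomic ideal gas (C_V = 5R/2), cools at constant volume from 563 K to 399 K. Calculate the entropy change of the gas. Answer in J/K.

At constant volume, ΔS = nC_V ln(T₂/T₁) with C_V = 5R/2 = 20.79 J mol⁻¹ K⁻¹.
ΔS = 6.13 × 20.79 × ln(399/563) = -43.9 J/K.

ΔS = -43.9 J/K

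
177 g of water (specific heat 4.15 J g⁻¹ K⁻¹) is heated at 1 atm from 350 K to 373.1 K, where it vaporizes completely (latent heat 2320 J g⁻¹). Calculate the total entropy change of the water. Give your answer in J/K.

Warming step: ΔS₁ = m c ln(T_tr/T_i) = 177 × 4.15 × ln(373.1/350) = 46.95 J/K.
Phase change: ΔS₂ = +mL/T_tr = 177 × 2320 / 373.1 = 1101 J/K.
ΔS_total = (46.95) + (1101) = 1150 J/K.

ΔS = 1150 J/K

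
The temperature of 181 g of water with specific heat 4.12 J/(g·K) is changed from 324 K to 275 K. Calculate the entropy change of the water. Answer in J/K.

ΔS = ∫dQ_rev/T = m c ln(T₂/T₁) = 181 × 4.12 × ln(275/324) = -122 J/K.

ΔS = -122 J/K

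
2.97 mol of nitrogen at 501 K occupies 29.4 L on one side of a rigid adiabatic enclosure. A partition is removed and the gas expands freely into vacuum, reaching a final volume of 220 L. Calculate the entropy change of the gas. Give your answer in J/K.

ΔS_gas = 49.7 J/K

For an ideal gas in free expansion Q = 0 and W = 0, so T is unchanged.
Entropy is a state function; using a reversible isothermal path, ΔS_gas = nR ln(V₂/V₁) = 2.97 × 8.314 × ln(220/29.4) = 49.7 J/K.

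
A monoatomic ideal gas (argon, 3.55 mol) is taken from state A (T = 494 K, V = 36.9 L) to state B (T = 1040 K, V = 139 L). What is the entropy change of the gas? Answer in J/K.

ΔS = 72.1 J/K

Entropy is a state function: ΔS = nC_V ln(T₂/T₁) + nR ln(V₂/V₁), with C_V = 3R/2 = 12.47 J mol⁻¹ K⁻¹ for a monoatomic ideal gas.
ΔS = 3.55 × [12.47 × ln(1040/494) + 8.314 × ln(139/36.9)] = 72.1 J/K.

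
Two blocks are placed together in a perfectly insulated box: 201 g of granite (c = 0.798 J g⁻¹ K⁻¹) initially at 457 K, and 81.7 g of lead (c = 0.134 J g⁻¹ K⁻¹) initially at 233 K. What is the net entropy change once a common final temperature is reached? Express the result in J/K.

Energy balance: T_f = (m₁c₁T₁ + m₂c₂T₂)/(m₁c₁ + m₂c₂) = 442.69 K.
ΔS₁ = m₁c₁ ln(T_f/T₁) = 160.398 × ln(442.69/457) = -5.104 J/K.
ΔS₂ = m₂c₂ ln(T_f/T₂) = 10.9478 × ln(442.69/233) = 7.027 J/K.
ΔS_total = -5.104 + 7.027 = 1.92 J/K.

ΔS_total = 1.92 J/K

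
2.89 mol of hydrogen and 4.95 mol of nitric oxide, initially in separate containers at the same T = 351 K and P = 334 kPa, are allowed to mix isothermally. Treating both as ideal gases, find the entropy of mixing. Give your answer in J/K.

ΔS_mix = 42.9 J/K

Mole fractions: x_A = 2.89/7.84 = 0.369, x_B = 0.631.
ΔS_mix = −R(n_A ln x_A + n_B ln x_B) = −8.314 × (2.89 ln 0.369 + 4.95 ln 0.631) = 42.9 J/K.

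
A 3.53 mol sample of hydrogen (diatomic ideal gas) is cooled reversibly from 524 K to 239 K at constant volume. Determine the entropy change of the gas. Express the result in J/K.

ΔS = -57.6 J/K

At constant volume, ΔS = nC_V ln(T₂/T₁) with C_V = 5R/2 = 20.79 J mol⁻¹ K⁻¹.
ΔS = 3.53 × 20.79 × ln(239/524) = -57.6 J/K.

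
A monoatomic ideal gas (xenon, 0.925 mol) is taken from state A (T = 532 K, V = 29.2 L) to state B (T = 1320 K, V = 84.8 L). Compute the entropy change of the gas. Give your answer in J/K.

ΔS = 18.7 J/K

Entropy is a state function: ΔS = nC_V ln(T₂/T₁) + nR ln(V₂/V₁), with C_V = 3R/2 = 12.47 J mol⁻¹ K⁻¹ for a monoatomic ideal gas.
ΔS = 0.925 × [12.47 × ln(1320/532) + 8.314 × ln(84.8/29.2)] = 18.7 J/K.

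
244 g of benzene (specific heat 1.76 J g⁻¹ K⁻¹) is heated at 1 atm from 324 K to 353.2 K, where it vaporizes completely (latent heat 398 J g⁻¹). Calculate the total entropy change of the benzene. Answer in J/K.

ΔS = 312 J/K

Warming step: ΔS₁ = m c ln(T_tr/T_i) = 244 × 1.76 × ln(353.2/324) = 37.06 J/K.
Phase change: ΔS₂ = +mL/T_tr = 244 × 398 / 353.2 = 274.9 J/K.
ΔS_total = (37.06) + (274.9) = 312 J/K.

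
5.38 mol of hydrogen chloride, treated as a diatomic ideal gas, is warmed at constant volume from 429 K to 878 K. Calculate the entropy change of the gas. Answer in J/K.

ΔS = 80.1 J/K

At constant volume, ΔS = nC_V ln(T₂/T₁) with C_V = 5R/2 = 20.79 J mol⁻¹ K⁻¹.
ΔS = 5.38 × 20.79 × ln(878/429) = 80.1 J/K.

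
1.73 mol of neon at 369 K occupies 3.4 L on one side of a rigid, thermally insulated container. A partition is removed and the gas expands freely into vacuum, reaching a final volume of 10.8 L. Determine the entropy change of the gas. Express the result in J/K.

No heat is exchanged and no work is done, so the ideal-gas temperature stays constant.
Entropy is a state function; using a reversible isothermal path, ΔS_gas = nR ln(V₂/V₁) = 1.73 × 8.314 × ln(10.8/3.4) = 16.6 J/K.

ΔS_gas = 16.6 J/K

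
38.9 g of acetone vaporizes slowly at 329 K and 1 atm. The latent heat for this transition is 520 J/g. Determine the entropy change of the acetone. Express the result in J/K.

Heat absorbed by the substance: Q = mL = 38.9 × 520 = 20228 J.
At constant T, ΔS = Q_rev/T = 20228 / 329 = 61.5 J/K.

ΔS = 61.5 J/K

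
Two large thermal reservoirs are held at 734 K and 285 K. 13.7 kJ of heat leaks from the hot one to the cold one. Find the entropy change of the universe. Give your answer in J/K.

ΔS_hot = −Q/T_H = −13700/734 = -18.66 J/K and ΔS_cold = +Q/T_C = 13700/285 = 48.07 J/K.
ΔS_total = -18.66 + 48.07 = 29.4 J/K, positive as the second law requires.

ΔS_total = 29.4 J/K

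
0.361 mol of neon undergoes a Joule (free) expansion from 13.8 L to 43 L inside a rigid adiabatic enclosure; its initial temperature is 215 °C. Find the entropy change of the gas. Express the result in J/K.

ΔS_gas = 3.41 J/K

No heat is exchanged and no work is done, so the ideal-gas temperature stays constant.
Entropy is a state function; using a reversible isothermal path, ΔS_gas = nR ln(V₂/V₁) = 0.361 × 8.314 × ln(43/13.8) = 3.41 J/K.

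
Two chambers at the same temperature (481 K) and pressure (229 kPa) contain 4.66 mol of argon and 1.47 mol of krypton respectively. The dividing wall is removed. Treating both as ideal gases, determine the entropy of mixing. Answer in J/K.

ΔS_mix = 28.1 J/K

Mole fractions: x_A = 4.66/6.13 = 0.76, x_B = 0.24.
ΔS_mix = −R(n_A ln x_A + n_B ln x_B) = −8.314 × (4.66 ln 0.76 + 1.47 ln 0.24) = 28.1 J/K.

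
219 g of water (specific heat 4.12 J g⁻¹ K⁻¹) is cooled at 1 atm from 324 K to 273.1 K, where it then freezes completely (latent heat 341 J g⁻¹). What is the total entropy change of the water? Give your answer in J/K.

ΔS = -428 J/K

Cooling step: ΔS₁ = m c ln(T_tr/T_i) = 219 × 4.12 × ln(273.1/324) = -154.2 J/K.
Phase change: ΔS₂ = −mL/T_tr = −219 × 341 / 273.1 = -273.4 J/K.
ΔS_total = (-154.2) + (-273.4) = -428 J/K.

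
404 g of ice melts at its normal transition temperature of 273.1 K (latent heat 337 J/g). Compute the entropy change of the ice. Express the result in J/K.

Heat absorbed by the substance: Q = mL = 404 × 337 = 136148 J.
At constant T, ΔS = Q_rev/T = 136148 / 273.1 = 499 J/K.

ΔS = 499 J/K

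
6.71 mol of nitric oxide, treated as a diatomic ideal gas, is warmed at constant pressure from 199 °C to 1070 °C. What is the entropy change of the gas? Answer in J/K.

ΔS = 204 J/K

In kelvin: T₁ = 472.15 K, T₂ = 1343.15 K. At constant pressure, ΔS = nC_p ln(T₂/T₁) with C_p = 7R/2 = 29.1 J mol⁻¹ K⁻¹.
ΔS = 6.71 × 29.1 × ln(1343.15/472.15) = 204 J/K.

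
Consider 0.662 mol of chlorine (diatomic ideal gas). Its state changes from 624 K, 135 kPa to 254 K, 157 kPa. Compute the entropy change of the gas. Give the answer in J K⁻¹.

ΔS = -18.1 J/K

ΔS = nC_p ln(T₂/T₁) − nR ln(P₂/P₁), with C_p = 7R/2 = 29.1 J mol⁻¹ K⁻¹ for a diatomic ideal gas.
ΔS = 0.662 × [29.1 × ln(254/624) − 8.314 × ln(157/135)] = -18.1 J/K.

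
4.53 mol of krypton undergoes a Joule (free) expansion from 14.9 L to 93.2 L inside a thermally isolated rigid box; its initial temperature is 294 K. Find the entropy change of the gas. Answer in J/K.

No heat is exchanged and no work is done, so the ideal-gas temperature stays constant.
Entropy is a state function; using a reversible isothermal path, ΔS_gas = nR ln(V₂/V₁) = 4.53 × 8.314 × ln(93.2/14.9) = 69 J/K.

ΔS_gas = 69 J/K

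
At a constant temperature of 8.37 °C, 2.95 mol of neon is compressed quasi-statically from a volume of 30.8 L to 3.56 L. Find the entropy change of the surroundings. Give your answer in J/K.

ΔS_surr = 52.9 J/K

For an isothermal ideal gas ΔS_gas = nR ln(V₂/V₁) = 2.95 × 8.314 × ln(3.56/30.8) = -52.9 J/K.
The process is reversible, so ΔS_surr = −ΔS_gas = 52.9 J/K and ΔS_universe = 0.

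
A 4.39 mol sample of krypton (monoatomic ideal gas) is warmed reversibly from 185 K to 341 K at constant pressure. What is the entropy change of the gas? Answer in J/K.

At constant pressure, ΔS = nC_p ln(T₂/T₁) with C_p = 5R/2 = 20.79 J mol⁻¹ K⁻¹.
ΔS = 4.39 × 20.79 × ln(341/185) = 55.8 J/K.

ΔS = 55.8 J/K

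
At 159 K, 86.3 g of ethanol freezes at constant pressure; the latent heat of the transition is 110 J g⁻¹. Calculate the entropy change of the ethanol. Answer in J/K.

Heat released by the substance: Q = −mL = −86.3 × 110 = −9493 J.
At constant T, ΔS = Q_rev/T = −9493 / 159 = -59.7 J/K.

ΔS = -59.7 J/K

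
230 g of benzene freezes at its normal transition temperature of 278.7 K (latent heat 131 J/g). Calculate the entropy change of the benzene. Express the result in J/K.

ΔS = -108 J/K

Heat released by the substance: Q = −mL = −230 × 131 = −30130 J.
At constant T, ΔS = Q_rev/T = −30130 / 278.7 = -108 J/K.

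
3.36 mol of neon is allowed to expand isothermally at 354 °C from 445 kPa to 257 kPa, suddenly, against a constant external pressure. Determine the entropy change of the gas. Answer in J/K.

ΔS_gas = 15.3 J/K

Entropy is a state function, so ΔS_gas depends only on the end states.
For an isothermal ideal gas ΔS_gas = nR ln(P₁/P₂) = 3.36 × 8.314 × ln(445/257) = 15.3 J/K.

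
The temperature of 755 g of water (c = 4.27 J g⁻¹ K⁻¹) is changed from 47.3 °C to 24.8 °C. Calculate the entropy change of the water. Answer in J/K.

ΔS = -235 J/K

In kelvin: T₁ = 320.45 K, T₂ = 297.95 K. ΔS = ∫dQ_rev/T = m c ln(T₂/T₁) = 755 × 4.27 × ln(297.95/320.45) = -235 J/K.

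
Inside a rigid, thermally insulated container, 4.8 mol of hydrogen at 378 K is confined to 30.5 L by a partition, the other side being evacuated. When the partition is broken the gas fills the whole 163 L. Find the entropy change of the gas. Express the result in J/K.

No heat is exchanged and no work is done, so the ideal-gas temperature stays constant.
Entropy is a state function; using a reversible isothermal path, ΔS_gas = nR ln(V₂/V₁) = 4.8 × 8.314 × ln(163/30.5) = 66.9 J/K.

ΔS_gas = 66.9 J/K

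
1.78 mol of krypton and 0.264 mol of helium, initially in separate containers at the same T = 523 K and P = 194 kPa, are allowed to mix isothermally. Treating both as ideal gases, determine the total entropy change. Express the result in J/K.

Mole fractions: x_A = 1.78/2.04 = 0.871, x_B = 0.129.
ΔS_mix = −R(n_A ln x_A + n_B ln x_B) = −8.314 × (1.78 ln 0.871 + 0.264 ln 0.129) = 6.54 J/K.

ΔS_mix = 6.54 J/K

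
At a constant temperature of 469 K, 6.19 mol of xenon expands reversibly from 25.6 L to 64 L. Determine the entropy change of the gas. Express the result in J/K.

ΔS_gas = 47.2 J/K

For an isothermal ideal gas ΔS_gas = nR ln(V₂/V₁) = 6.19 × 8.314 × ln(64/25.6) = 47.2 J/K.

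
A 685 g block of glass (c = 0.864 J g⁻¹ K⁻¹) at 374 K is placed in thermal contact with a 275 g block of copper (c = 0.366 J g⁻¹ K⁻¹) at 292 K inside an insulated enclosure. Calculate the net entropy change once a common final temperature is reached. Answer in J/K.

Energy balance: T_f = (m₁c₁T₁ + m₂c₂T₂)/(m₁c₁ + m₂c₂) = 362.08 K.
ΔS₁ = m₁c₁ ln(T_f/T₁) = 591.84 × ln(362.08/374) = -19.17 J/K.
ΔS₂ = m₂c₂ ln(T_f/T₂) = 100.65 × ln(362.08/292) = 21.65 J/K.
ΔS_total = -19.17 + 21.65 = 2.48 J/K.

ΔS_total = 2.48 J/K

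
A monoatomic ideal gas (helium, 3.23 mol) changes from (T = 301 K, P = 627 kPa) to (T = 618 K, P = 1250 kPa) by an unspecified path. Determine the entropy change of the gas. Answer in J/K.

ΔS = nC_p ln(T₂/T₁) − nR ln(P₂/P₁), with C_p = 5R/2 = 20.79 J mol⁻¹ K⁻¹ for a monoatomic ideal gas.
ΔS = 3.23 × [20.79 × ln(618/301) − 8.314 × ln(1250/627)] = 29.8 J/K.

ΔS = 29.8 J/K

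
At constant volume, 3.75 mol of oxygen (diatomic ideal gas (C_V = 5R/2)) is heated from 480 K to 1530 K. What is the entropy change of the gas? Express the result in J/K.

At constant volume, ΔS = nC_V ln(T₂/T₁) with C_V = 5R/2 = 20.79 J mol⁻¹ K⁻¹.
ΔS = 3.75 × 20.79 × ln(1530/480) = 90.4 J/K.

ΔS = 90.4 J/K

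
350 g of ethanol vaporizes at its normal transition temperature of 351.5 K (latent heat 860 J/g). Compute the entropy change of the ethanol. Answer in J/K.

ΔS = 856 J/K

Heat absorbed by the substance: Q = mL = 350 × 860 = 301000 J.
At constant T, ΔS = Q_rev/T = 301000 / 351.5 = 856 J/K.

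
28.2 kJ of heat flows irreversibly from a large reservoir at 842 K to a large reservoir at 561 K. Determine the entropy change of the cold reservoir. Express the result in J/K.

ΔS_cold = 50.3 J/K

The cold reservoir gains heat Q, so ΔS_cold = +Q/T_C = 28200/561 = 50.3 J/K.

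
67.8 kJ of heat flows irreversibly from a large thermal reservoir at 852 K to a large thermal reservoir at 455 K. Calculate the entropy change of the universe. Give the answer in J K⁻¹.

ΔS_hot = −Q/T_H = −67800/852 = -79.58 J/K and ΔS_cold = +Q/T_C = 67800/455 = 149 J/K.
ΔS_total = -79.58 + 149 = 69.4 J/K, positive as the second law requires.

ΔS_total = 69.4 J/K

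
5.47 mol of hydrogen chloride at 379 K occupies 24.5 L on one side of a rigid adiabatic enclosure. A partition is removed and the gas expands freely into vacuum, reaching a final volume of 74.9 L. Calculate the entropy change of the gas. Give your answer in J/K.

For an ideal gas in free expansion Q = 0 and W = 0, so T is unchanged.
Entropy is a state function; using a reversible isothermal path, ΔS_gas = nR ln(V₂/V₁) = 5.47 × 8.314 × ln(74.9/24.5) = 50.8 J/K.

ΔS_gas = 50.8 J/K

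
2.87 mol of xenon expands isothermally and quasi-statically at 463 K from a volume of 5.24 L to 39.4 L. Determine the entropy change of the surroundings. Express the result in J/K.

ΔS_surr = -48.1 J/K

For an isothermal ideal gas ΔS_gas = nR ln(V₂/V₁) = 2.87 × 8.314 × ln(39.4/5.24) = 48.1 J/K.
The process is reversible, so ΔS_surr = −ΔS_gas = -48.1 J/K and ΔS_universe = 0.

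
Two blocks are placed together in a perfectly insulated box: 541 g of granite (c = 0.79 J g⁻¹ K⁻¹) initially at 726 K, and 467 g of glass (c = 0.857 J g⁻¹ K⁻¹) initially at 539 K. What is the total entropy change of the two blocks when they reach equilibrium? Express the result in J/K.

Energy balance: T_f = (m₁c₁T₁ + m₂c₂T₂)/(m₁c₁ + m₂c₂) = 635.57 K.
ΔS₁ = m₁c₁ ln(T_f/T₁) = 427.39 × ln(635.57/726) = -56.855 J/K.
ΔS₂ = m₂c₂ ln(T_f/T₂) = 400.219 × ln(635.57/539) = 65.959 J/K.
ΔS_total = -56.855 + 65.959 = 9.1 J/K.

ΔS_total = 9.1 J/K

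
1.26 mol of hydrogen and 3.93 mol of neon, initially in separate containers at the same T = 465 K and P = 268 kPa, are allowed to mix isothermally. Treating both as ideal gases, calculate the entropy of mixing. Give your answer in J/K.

ΔS_mix = 23.9 J/K

Mole fractions: x_A = 1.26/5.19 = 0.243, x_B = 0.757.
ΔS_mix = −R(n_A ln x_A + n_B ln x_B) = −8.314 × (1.26 ln 0.243 + 3.93 ln 0.757) = 23.9 J/K.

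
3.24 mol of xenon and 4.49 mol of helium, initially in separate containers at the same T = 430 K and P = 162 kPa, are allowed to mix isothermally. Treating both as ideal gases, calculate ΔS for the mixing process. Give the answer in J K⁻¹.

ΔS_mix = 43.7 J/K

Mole fractions: x_A = 3.24/7.73 = 0.419, x_B = 0.581.
ΔS_mix = −R(n_A ln x_A + n_B ln x_B) = −8.314 × (3.24 ln 0.419 + 4.49 ln 0.581) = 43.7 J/K.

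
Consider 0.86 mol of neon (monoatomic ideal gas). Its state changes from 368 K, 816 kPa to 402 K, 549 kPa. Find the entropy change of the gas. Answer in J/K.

ΔS = nC_p ln(T₂/T₁) − nR ln(P₂/P₁), with C_p = 5R/2 = 20.79 J mol⁻¹ K⁻¹ for a monoatomic ideal gas.
ΔS = 0.86 × [20.79 × ln(402/368) − 8.314 × ln(549/816)] = 4.41 J/K.

ΔS = 4.41 J/K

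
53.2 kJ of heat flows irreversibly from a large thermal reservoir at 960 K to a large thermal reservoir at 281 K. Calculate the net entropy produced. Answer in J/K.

ΔS_hot = −Q/T_H = −53200/960 = -55.42 J/K and ΔS_cold = +Q/T_C = 53200/281 = 189.3 J/K.
ΔS_total = -55.42 + 189.3 = 134 J/K, positive as the second law requires.

ΔS_total = 134 J/K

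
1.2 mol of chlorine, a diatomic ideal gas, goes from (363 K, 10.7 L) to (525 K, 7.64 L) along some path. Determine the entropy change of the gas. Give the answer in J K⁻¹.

Entropy is a state function: ΔS = nC_V ln(T₂/T₁) + nR ln(V₂/V₁), with C_V = 5R/2 = 20.79 J mol⁻¹ K⁻¹ for a diatomic ideal gas.
ΔS = 1.2 × [20.79 × ln(525/363) + 8.314 × ln(7.64/10.7)] = 5.84 J/K.

ΔS = 5.84 J/K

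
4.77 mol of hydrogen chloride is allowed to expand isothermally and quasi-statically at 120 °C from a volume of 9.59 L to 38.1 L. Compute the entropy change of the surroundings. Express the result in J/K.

For an isothermal ideal gas ΔS_gas = nR ln(V₂/V₁) = 4.77 × 8.314 × ln(38.1/9.59) = 54.7 J/K.
The process is reversible, so ΔS_surr = −ΔS_gas = -54.7 J/K and ΔS_universe = 0.

ΔS_surr = -54.7 J/K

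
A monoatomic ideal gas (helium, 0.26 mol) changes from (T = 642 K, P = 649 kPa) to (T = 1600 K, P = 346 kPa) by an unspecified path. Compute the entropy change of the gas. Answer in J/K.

ΔS = 6.29 J/K

ΔS = nC_p ln(T₂/T₁) − nR ln(P₂/P₁), with C_p = 5R/2 = 20.79 J mol⁻¹ K⁻¹ for a monoatomic ideal gas.
ΔS = 0.26 × [20.79 × ln(1600/642) − 8.314 × ln(346/649)] = 6.29 J/K.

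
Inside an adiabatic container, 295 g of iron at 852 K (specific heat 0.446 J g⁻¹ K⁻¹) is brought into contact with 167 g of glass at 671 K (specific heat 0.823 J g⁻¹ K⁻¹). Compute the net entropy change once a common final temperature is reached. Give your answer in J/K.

ΔS_total = 1.92 J/K

Energy balance: T_f = (m₁c₁T₁ + m₂c₂T₂)/(m₁c₁ + m₂c₂) = 759.52 K.
ΔS₁ = m₁c₁ ln(T_f/T₁) = 131.57 × ln(759.52/852) = -15.1165 J/K.
ΔS₂ = m₂c₂ ln(T_f/T₂) = 137.441 × ln(759.52/671) = 17.0322 J/K.
ΔS_total = -15.1165 + 17.0322 = 1.92 J/K.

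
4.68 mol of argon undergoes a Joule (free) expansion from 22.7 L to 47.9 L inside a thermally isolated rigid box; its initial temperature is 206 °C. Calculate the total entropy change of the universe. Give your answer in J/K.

ΔS_universe = 29.1 J/K

For an ideal gas in free expansion Q = 0 and W = 0, so T is unchanged.
Entropy is a state function; using a reversible isothermal path, ΔS_gas = nR ln(V₂/V₁) = 4.68 × 8.314 × ln(47.9/22.7) = 29.1 J/K.
The insulated surroundings exchange no heat, so ΔS_surr = 0 and ΔS_universe = ΔS_gas.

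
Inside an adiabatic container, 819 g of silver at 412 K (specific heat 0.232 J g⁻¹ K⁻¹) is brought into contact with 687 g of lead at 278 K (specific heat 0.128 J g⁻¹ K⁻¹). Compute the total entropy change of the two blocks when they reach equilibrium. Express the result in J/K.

Energy balance: T_f = (m₁c₁T₁ + m₂c₂T₂)/(m₁c₁ + m₂c₂) = 369.61 K.
ΔS₁ = m₁c₁ ln(T_f/T₁) = 190.008 × ln(369.61/412) = -20.633 J/K.
ΔS₂ = m₂c₂ ln(T_f/T₂) = 87.936 × ln(369.61/278) = 25.045 J/K.
ΔS_total = -20.633 + 25.045 = 4.41 J/K.

ΔS_total = 4.41 J/K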